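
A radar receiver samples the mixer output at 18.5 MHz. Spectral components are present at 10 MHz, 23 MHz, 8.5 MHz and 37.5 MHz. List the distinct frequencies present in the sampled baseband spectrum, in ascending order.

fs/2 = 9.25 MHz.
10 MHz > fs/2 = 9.25 MHz, folds to fs − 10 MHz = 8.5 MHz.
23 MHz mod fs = 4.5 MHz.
4.5 MHz ≤ fs/2 = 9.25 MHz, appears at 4.5 MHz.
8.5 MHz ≤ fs/2 = 9.25 MHz, passes unchanged.
37.5 MHz mod fs = 0.5 MHz.
0.5 MHz ≤ fs/2 = 9.25 MHz, appears at 0.5 MHz.
Distinct values: {0.5 MHz, 4.5 MHz, 8.5 MHz}.

0.5 MHz, 4.5 MHz, 8.5 MHz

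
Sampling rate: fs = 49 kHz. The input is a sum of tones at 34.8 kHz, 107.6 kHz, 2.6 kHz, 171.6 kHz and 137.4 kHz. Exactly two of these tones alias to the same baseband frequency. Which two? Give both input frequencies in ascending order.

fs/2 = 24.5 kHz.
34.8 kHz > fs/2 = 24.5 kHz, folds to fs − 34.8 kHz = 14.2 kHz.
107.6 kHz mod fs = 9.6 kHz.
9.6 kHz ≤ fs/2 = 24.5 kHz, appears at 9.6 kHz.
2.6 kHz ≤ fs/2 = 24.5 kHz, passes unchanged.
171.6 kHz mod fs = 24.6 kHz.
24.6 kHz > fs/2 = 24.5 kHz, folds to fs − 24.6 kHz = 24.4 kHz.
137.4 kHz mod fs = 39.4 kHz.
39.4 kHz > fs/2 = 24.5 kHz, folds to fs − 39.4 kHz = 9.6 kHz.
107.6 kHz and 137.4 kHz both map to 9.6 kHz.

107.6 kHz, 137.4 kHz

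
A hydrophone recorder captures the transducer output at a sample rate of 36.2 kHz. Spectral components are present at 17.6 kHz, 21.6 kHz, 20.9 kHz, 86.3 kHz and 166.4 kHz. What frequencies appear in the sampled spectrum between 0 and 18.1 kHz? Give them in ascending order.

fs/2 = 18.1 kHz.
17.6 kHz ≤ fs/2 = 18.1 kHz, passes unchanged.
21.6 kHz > fs/2 = 18.1 kHz, folds to fs − 21.6 kHz = 14.6 kHz.
20.9 kHz > fs/2 = 18.1 kHz, folds to fs − 20.9 kHz = 15.3 kHz.
86.3 kHz mod fs = 13.9 kHz.
13.9 kHz ≤ fs/2 = 18.1 kHz, appears at 13.9 kHz.
166.4 kHz mod fs = 21.6 kHz.
21.6 kHz > fs/2 = 18.1 kHz, folds to fs − 21.6 kHz = 14.6 kHz.
Distinct values: {13.9 kHz, 14.6 kHz, 15.3 kHz, 17.6 kHz}.

13.9 kHz, 14.6 kHz, 15.3 kHz, 17.6 kHz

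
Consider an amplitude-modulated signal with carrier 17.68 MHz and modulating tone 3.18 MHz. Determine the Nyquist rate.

41.72 MHz

AM sidebands sit at fc ± fm = 14.5 MHz and 20.86 MHz.
Highest-frequency component: 20.86 MHz.
Nyquist rate = 2 × 20.86 MHz = 41.72 MHz.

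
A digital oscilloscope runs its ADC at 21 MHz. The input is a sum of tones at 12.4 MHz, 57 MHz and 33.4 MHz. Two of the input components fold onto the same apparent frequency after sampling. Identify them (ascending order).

12.4 MHz, 33.4 MHz

fs/2 = 10.5 MHz.
12.4 MHz > fs/2 = 10.5 MHz, folds to fs − 12.4 MHz = 8.6 MHz.
57 MHz mod fs = 15 MHz.
15 MHz > fs/2 = 10.5 MHz, folds to fs − 15 MHz = 6 MHz.
33.4 MHz mod fs = 12.4 MHz.
12.4 MHz > fs/2 = 10.5 MHz, folds to fs − 12.4 MHz = 8.6 MHz.
12.4 MHz and 33.4 MHz both map to 8.6 MHz.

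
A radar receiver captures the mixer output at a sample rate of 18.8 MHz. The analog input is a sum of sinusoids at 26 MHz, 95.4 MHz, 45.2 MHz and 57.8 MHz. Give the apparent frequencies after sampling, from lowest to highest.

fs/2 = 9.4 MHz.
26 MHz mod fs = 7.2 MHz.
7.2 MHz ≤ fs/2 = 9.4 MHz, appears at 7.2 MHz.
95.4 MHz mod fs = 1.4 MHz.
1.4 MHz ≤ fs/2 = 9.4 MHz, appears at 1.4 MHz.
45.2 MHz mod fs = 7.6 MHz.
7.6 MHz ≤ fs/2 = 9.4 MHz, appears at 7.6 MHz.
57.8 MHz mod fs = 1.4 MHz.
1.4 MHz ≤ fs/2 = 9.4 MHz, appears at 1.4 MHz.
Distinct values: {1.4 MHz, 7.2 MHz, 7.6 MHz}.

1.4 MHz, 7.2 MHz, 7.6 MHz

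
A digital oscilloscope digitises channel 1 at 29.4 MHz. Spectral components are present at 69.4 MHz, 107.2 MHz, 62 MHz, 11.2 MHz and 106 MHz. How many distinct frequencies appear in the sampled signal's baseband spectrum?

5

fs/2 = 14.7 MHz.
69.4 MHz mod fs = 10.6 MHz.
10.6 MHz ≤ fs/2 = 14.7 MHz, appears at 10.6 MHz.
107.2 MHz mod fs = 19 MHz.
19 MHz > fs/2 = 14.7 MHz, folds to fs − 19 MHz = 10.4 MHz.
62 MHz mod fs = 3.2 MHz.
3.2 MHz ≤ fs/2 = 14.7 MHz, appears at 3.2 MHz.
11.2 MHz ≤ fs/2 = 14.7 MHz, passes unchanged.
106 MHz mod fs = 17.8 MHz.
17.8 MHz > fs/2 = 14.7 MHz, folds to fs − 17.8 MHz = 11.6 MHz.
Distinct values: {3.2 MHz, 10.4 MHz, 10.6 MHz, 11.2 MHz, 11.6 MHz} → 5.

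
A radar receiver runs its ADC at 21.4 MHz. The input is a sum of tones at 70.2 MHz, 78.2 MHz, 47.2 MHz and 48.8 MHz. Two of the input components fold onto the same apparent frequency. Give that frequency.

6 MHz

fs/2 = 10.7 MHz.
70.2 MHz mod fs = 6 MHz.
6 MHz ≤ fs/2 = 10.7 MHz, appears at 6 MHz.
78.2 MHz mod fs = 14 MHz.
14 MHz > fs/2 = 10.7 MHz, folds to fs − 14 MHz = 7.4 MHz.
47.2 MHz mod fs = 4.4 MHz.
4.4 MHz ≤ fs/2 = 10.7 MHz, appears at 4.4 MHz.
48.8 MHz mod fs = 6 MHz.
6 MHz ≤ fs/2 = 10.7 MHz, appears at 6 MHz.
48.8 MHz and 70.2 MHz both map to 6 MHz.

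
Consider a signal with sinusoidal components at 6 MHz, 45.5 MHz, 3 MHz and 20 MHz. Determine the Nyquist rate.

91 MHz

Highest-frequency component: 45.5 MHz.
Nyquist rate = 2 × 45.5 MHz = 91 MHz.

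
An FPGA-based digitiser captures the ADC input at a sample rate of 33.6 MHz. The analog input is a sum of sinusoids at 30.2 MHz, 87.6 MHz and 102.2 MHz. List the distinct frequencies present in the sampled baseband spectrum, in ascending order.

fs/2 = 16.8 MHz.
30.2 MHz > fs/2 = 16.8 MHz, folds to fs − 30.2 MHz = 3.4 MHz.
87.6 MHz mod fs = 20.4 MHz.
20.4 MHz > fs/2 = 16.8 MHz, folds to fs − 20.4 MHz = 13.2 MHz.
102.2 MHz mod fs = 1.4 MHz.
1.4 MHz ≤ fs/2 = 16.8 MHz, appears at 1.4 MHz.
Distinct values: {1.4 MHz, 3.4 MHz, 13.2 MHz}.

1.4 MHz, 3.4 MHz, 13.2 MHz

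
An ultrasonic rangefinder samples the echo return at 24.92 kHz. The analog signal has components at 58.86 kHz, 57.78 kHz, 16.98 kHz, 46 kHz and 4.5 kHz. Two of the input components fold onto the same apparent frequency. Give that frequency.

7.94 kHz

fs/2 = 12.46 kHz.
58.86 kHz mod fs = 9.02 kHz.
9.02 kHz ≤ fs/2 = 12.46 kHz, appears at 9.02 kHz.
57.78 kHz mod fs = 7.94 kHz.
7.94 kHz ≤ fs/2 = 12.46 kHz, appears at 7.94 kHz.
16.98 kHz > fs/2 = 12.46 kHz, folds to fs − 16.98 kHz = 7.94 kHz.
46 kHz mod fs = 21.08 kHz.
21.08 kHz > fs/2 = 12.46 kHz, folds to fs − 21.08 kHz = 3.84 kHz.
4.5 kHz ≤ fs/2 = 12.46 kHz, passes unchanged.
16.98 kHz and 57.78 kHz both map to 7.94 kHz.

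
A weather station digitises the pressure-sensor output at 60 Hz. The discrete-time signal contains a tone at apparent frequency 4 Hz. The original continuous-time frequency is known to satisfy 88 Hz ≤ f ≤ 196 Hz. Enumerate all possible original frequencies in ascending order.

Frequencies that alias to 4 Hz are k·fs ± 4 Hz for integer k ≥ 0.
k=0: 4 Hz.
k=1: 56 Hz, 64 Hz.
k=2: 116 Hz, 124 Hz.
k=3: 176 Hz, 184 Hz.
k=4: 236 Hz, 244 Hz.
Within [88 Hz, 196 Hz]: 116 Hz, 124 Hz, 176 Hz, 184 Hz.

116 Hz, 124 Hz, 176 Hz, 184 Hz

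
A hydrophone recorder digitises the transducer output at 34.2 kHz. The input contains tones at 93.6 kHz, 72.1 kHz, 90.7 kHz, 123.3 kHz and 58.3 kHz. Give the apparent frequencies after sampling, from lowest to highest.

3.7 kHz, 9 kHz, 10.1 kHz, 11.9 kHz, 13.5 kHz

fs/2 = 17.1 kHz.
93.6 kHz mod fs = 25.2 kHz.
25.2 kHz > fs/2 = 17.1 kHz, folds to fs − 25.2 kHz = 9 kHz.
72.1 kHz mod fs = 3.7 kHz.
3.7 kHz ≤ fs/2 = 17.1 kHz, appears at 3.7 kHz.
90.7 kHz mod fs = 22.3 kHz.
22.3 kHz > fs/2 = 17.1 kHz, folds to fs − 22.3 kHz = 11.9 kHz.
123.3 kHz mod fs = 20.7 kHz.
20.7 kHz > fs/2 = 17.1 kHz, folds to fs − 20.7 kHz = 13.5 kHz.
58.3 kHz mod fs = 24.1 kHz.
24.1 kHz > fs/2 = 17.1 kHz, folds to fs − 24.1 kHz = 10.1 kHz.
Distinct values: {3.7 kHz, 9 kHz, 10.1 kHz, 11.9 kHz, 13.5 kHz}.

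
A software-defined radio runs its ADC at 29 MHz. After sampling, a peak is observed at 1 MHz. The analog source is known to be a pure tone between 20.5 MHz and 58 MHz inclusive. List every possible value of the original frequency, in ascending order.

Frequencies that alias to 1 MHz are k·fs ± 1 MHz for integer k ≥ 0.
k=0: 1 MHz.
k=1: 28 MHz, 30 MHz.
k=2: 57 MHz, 59 MHz.
k=3: 86 MHz, 88 MHz.
Within [20.5 MHz, 58 MHz]: 28 MHz, 30 MHz, 57 MHz.

28 MHz, 30 MHz, 57 MHz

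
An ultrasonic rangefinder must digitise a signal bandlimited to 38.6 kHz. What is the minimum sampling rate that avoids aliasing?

Nyquist rate = 2 × 38.6 kHz = 77.2 kHz.

77.2 kHz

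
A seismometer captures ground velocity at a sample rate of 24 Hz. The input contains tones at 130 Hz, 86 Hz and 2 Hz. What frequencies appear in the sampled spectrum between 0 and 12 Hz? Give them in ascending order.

fs/2 = 12 Hz.
130 Hz mod fs = 10 Hz.
10 Hz ≤ fs/2 = 12 Hz, appears at 10 Hz.
86 Hz mod fs = 14 Hz.
14 Hz > fs/2 = 12 Hz, folds to fs − 14 Hz = 10 Hz.
2 Hz ≤ fs/2 = 12 Hz, passes unchanged.
Distinct values: {2 Hz, 10 Hz}.

2 Hz, 10 Hz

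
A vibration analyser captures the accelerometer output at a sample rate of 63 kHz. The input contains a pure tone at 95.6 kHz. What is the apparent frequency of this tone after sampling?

30.4 kHz

95.6 kHz mod fs = 32.6 kHz.
32.6 kHz > fs/2 = 31.5 kHz, folds to fs − 32.6 kHz = 30.4 kHz.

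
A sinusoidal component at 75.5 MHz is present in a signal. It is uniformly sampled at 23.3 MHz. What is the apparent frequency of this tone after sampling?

75.5 MHz mod fs = 5.6 MHz.
5.6 MHz ≤ fs/2 = 11.65 MHz, appears at 5.6 MHz.

5.6 MHz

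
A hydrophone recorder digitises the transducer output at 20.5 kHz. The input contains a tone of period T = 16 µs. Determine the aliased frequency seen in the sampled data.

T = 16 µs → f = 1/T = 62.5 kHz.
62.5 kHz mod fs = 1 kHz.
1 kHz ≤ fs/2 = 10.25 kHz, appears at 1 kHz.

1 kHz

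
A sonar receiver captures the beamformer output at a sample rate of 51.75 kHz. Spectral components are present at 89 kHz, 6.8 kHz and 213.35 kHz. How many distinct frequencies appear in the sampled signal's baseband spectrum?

3

fs/2 = 25.875 kHz.
89 kHz mod fs = 37.25 kHz.
37.25 kHz > fs/2 = 25.875 kHz, folds to fs − 37.25 kHz = 14.5 kHz.
6.8 kHz ≤ fs/2 = 25.875 kHz, passes unchanged.
213.35 kHz mod fs = 6.35 kHz.
6.35 kHz ≤ fs/2 = 25.875 kHz, appears at 6.35 kHz.
Distinct values: {6.35 kHz, 6.8 kHz, 14.5 kHz} → 3.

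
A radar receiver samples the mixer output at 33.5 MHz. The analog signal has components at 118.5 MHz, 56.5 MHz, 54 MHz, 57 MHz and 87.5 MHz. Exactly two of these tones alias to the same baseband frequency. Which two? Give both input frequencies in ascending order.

54 MHz, 87.5 MHz

fs/2 = 16.75 MHz.
118.5 MHz mod fs = 18 MHz.
18 MHz > fs/2 = 16.75 MHz, folds to fs − 18 MHz = 15.5 MHz.
56.5 MHz mod fs = 23 MHz.
23 MHz > fs/2 = 16.75 MHz, folds to fs − 23 MHz = 10.5 MHz.
54 MHz mod fs = 20.5 MHz.
20.5 MHz > fs/2 = 16.75 MHz, folds to fs − 20.5 MHz = 13 MHz.
57 MHz mod fs = 23.5 MHz.
23.5 MHz > fs/2 = 16.75 MHz, folds to fs − 23.5 MHz = 10 MHz.
87.5 MHz mod fs = 20.5 MHz.
20.5 MHz > fs/2 = 16.75 MHz, folds to fs − 20.5 MHz = 13 MHz.
54 MHz and 87.5 MHz both map to 13 MHz.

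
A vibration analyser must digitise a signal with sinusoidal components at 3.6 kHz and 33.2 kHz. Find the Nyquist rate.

66.4 kHz

Highest-frequency component: 33.2 kHz.
Nyquist rate = 2 × 33.2 kHz = 66.4 kHz.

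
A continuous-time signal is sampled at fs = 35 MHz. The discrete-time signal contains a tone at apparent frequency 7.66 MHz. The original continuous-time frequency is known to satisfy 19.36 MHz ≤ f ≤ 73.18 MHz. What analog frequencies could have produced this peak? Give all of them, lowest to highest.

27.34 MHz, 42.66 MHz, 62.34 MHz

Frequencies that alias to 7.66 MHz are k·fs ± 7.66 MHz for integer k ≥ 0.
k=0: 7.66 MHz.
k=1: 27.34 MHz, 42.66 MHz.
k=2: 62.34 MHz, 77.66 MHz.
k=3: 97.34 MHz, 112.66 MHz.
Within [19.36 MHz, 73.18 MHz]: 27.34 MHz, 42.66 MHz, 62.34 MHz.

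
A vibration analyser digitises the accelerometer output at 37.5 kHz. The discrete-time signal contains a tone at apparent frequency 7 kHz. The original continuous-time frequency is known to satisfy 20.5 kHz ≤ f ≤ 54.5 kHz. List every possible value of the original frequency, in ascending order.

30.5 kHz, 44.5 kHz

Frequencies that alias to 7 kHz are k·fs ± 7 kHz for integer k ≥ 0.
k=0: 7 kHz.
k=1: 30.5 kHz, 44.5 kHz.
k=2: 68 kHz, 82 kHz.
Within [20.5 kHz, 54.5 kHz]: 30.5 kHz, 44.5 kHz.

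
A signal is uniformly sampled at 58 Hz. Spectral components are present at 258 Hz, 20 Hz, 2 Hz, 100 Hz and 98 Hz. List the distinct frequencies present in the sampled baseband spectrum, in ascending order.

2 Hz, 16 Hz, 18 Hz, 20 Hz, 26 Hz

fs/2 = 29 Hz.
258 Hz mod fs = 26 Hz.
26 Hz ≤ fs/2 = 29 Hz, appears at 26 Hz.
20 Hz ≤ fs/2 = 29 Hz, passes unchanged.
2 Hz ≤ fs/2 = 29 Hz, passes unchanged.
100 Hz mod fs = 42 Hz.
42 Hz > fs/2 = 29 Hz, folds to fs − 42 Hz = 16 Hz.
98 Hz mod fs = 40 Hz.
40 Hz > fs/2 = 29 Hz, folds to fs − 40 Hz = 18 Hz.
Distinct values: {2 Hz, 16 Hz, 18 Hz, 20 Hz, 26 Hz}.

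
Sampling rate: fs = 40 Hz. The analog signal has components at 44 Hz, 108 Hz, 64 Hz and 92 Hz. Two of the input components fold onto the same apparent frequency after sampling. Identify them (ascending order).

92 Hz, 108 Hz

fs/2 = 20 Hz.
44 Hz mod fs = 4 Hz.
4 Hz ≤ fs/2 = 20 Hz, appears at 4 Hz.
108 Hz mod fs = 28 Hz.
28 Hz > fs/2 = 20 Hz, folds to fs − 28 Hz = 12 Hz.
64 Hz mod fs = 24 Hz.
24 Hz > fs/2 = 20 Hz, folds to fs − 24 Hz = 16 Hz.
92 Hz mod fs = 12 Hz.
12 Hz ≤ fs/2 = 20 Hz, appears at 12 Hz.
92 Hz and 108 Hz both map to 12 Hz.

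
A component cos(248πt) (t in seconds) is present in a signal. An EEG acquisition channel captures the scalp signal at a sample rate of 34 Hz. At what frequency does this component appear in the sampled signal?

12 Hz

ω = 248π rad/s → f = ω/(2π) = 124 Hz.
124 Hz mod fs = 22 Hz.
22 Hz > fs/2 = 17 Hz, folds to fs − 22 Hz = 12 Hz.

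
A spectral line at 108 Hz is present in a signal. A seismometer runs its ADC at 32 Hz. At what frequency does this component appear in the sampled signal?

12 Hz

108 Hz mod fs = 12 Hz.
12 Hz ≤ fs/2 = 16 Hz, appears at 12 Hz.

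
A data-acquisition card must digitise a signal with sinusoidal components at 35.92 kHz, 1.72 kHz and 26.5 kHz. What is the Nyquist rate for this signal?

71.84 kHz

Highest-frequency component: 35.92 kHz.
Nyquist rate = 2 × 35.92 kHz = 71.84 kHz.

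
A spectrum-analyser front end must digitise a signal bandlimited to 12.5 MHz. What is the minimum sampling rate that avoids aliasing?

Nyquist rate = 2 × 12.5 MHz = 25 MHz.

25 MHz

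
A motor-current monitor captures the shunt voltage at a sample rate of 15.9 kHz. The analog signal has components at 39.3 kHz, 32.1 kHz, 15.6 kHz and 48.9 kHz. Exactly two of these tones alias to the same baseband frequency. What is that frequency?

fs/2 = 7.95 kHz.
39.3 kHz mod fs = 7.5 kHz.
7.5 kHz ≤ fs/2 = 7.95 kHz, appears at 7.5 kHz.
32.1 kHz mod fs = 0.3 kHz.
0.3 kHz ≤ fs/2 = 7.95 kHz, appears at 0.3 kHz.
15.6 kHz > fs/2 = 7.95 kHz, folds to fs − 15.6 kHz = 0.3 kHz.
48.9 kHz mod fs = 1.2 kHz.
1.2 kHz ≤ fs/2 = 7.95 kHz, appears at 1.2 kHz.
15.6 kHz and 32.1 kHz both map to 0.3 kHz.

0.3 kHz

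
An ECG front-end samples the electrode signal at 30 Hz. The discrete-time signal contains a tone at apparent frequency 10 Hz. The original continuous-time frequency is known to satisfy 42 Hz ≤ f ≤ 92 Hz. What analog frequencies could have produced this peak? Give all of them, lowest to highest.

50 Hz, 70 Hz, 80 Hz

Frequencies that alias to 10 Hz are k·fs ± 10 Hz for integer k ≥ 0.
k=0: 10 Hz.
k=1: 20 Hz, 40 Hz.
k=2: 50 Hz, 70 Hz.
k=3: 80 Hz, 100 Hz.
k=4: 110 Hz, 130 Hz.
Within [42 Hz, 92 Hz]: 50 Hz, 70 Hz, 80 Hz.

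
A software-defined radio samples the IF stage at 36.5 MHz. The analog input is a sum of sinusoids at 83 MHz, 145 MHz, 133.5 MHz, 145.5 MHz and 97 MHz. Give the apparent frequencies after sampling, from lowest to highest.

fs/2 = 18.25 MHz.
83 MHz mod fs = 10 MHz.
10 MHz ≤ fs/2 = 18.25 MHz, appears at 10 MHz.
145 MHz mod fs = 35.5 MHz.
35.5 MHz > fs/2 = 18.25 MHz, folds to fs − 35.5 MHz = 1 MHz.
133.5 MHz mod fs = 24 MHz.
24 MHz > fs/2 = 18.25 MHz, folds to fs − 24 MHz = 12.5 MHz.
145.5 MHz mod fs = 36 MHz.
36 MHz > fs/2 = 18.25 MHz, folds to fs − 36 MHz = 0.5 MHz.
97 MHz mod fs = 24 MHz.
24 MHz > fs/2 = 18.25 MHz, folds to fs − 24 MHz = 12.5 MHz.
Distinct values: {0.5 MHz, 1 MHz, 10 MHz, 12.5 MHz}.

0.5 MHz, 1 MHz, 10 MHz, 12.5 MHz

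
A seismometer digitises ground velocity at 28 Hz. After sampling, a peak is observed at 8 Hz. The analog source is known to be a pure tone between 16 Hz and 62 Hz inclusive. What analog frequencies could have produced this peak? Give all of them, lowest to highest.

20 Hz, 36 Hz, 48 Hz

Frequencies that alias to 8 Hz are k·fs ± 8 Hz for integer k ≥ 0.
k=0: 8 Hz.
k=1: 20 Hz, 36 Hz.
k=2: 48 Hz, 64 Hz.
k=3: 76 Hz, 92 Hz.
Within [16 Hz, 62 Hz]: 20 Hz, 36 Hz, 48 Hz.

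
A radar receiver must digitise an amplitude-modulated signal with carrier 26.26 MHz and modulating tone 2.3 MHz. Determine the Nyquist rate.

AM sidebands sit at fc ± fm = 23.96 MHz and 28.56 MHz.
Highest-frequency component: 28.56 MHz.
Nyquist rate = 2 × 28.56 MHz = 57.12 MHz.

57.12 MHz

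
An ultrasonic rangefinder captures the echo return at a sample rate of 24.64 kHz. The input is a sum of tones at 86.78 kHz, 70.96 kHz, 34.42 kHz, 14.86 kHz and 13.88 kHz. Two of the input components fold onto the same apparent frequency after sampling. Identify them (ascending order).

fs/2 = 12.32 kHz.
86.78 kHz mod fs = 12.86 kHz.
12.86 kHz > fs/2 = 12.32 kHz, folds to fs − 12.86 kHz = 11.78 kHz.
70.96 kHz mod fs = 21.68 kHz.
21.68 kHz > fs/2 = 12.32 kHz, folds to fs − 21.68 kHz = 2.96 kHz.
34.42 kHz mod fs = 9.78 kHz.
9.78 kHz ≤ fs/2 = 12.32 kHz, appears at 9.78 kHz.
14.86 kHz > fs/2 = 12.32 kHz, folds to fs − 14.86 kHz = 9.78 kHz.
13.88 kHz > fs/2 = 12.32 kHz, folds to fs − 13.88 kHz = 10.76 kHz.
14.86 kHz and 34.42 kHz both map to 9.78 kHz.

14.86 kHz, 34.42 kHz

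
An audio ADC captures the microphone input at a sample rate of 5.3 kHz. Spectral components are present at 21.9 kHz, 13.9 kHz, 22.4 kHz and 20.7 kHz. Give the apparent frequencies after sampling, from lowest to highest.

fs/2 = 2.65 kHz.
21.9 kHz mod fs = 0.7 kHz.
0.7 kHz ≤ fs/2 = 2.65 kHz, appears at 0.7 kHz.
13.9 kHz mod fs = 3.3 kHz.
3.3 kHz > fs/2 = 2.65 kHz, folds to fs − 3.3 kHz = 2 kHz.
22.4 kHz mod fs = 1.2 kHz.
1.2 kHz ≤ fs/2 = 2.65 kHz, appears at 1.2 kHz.
20.7 kHz mod fs = 4.8 kHz.
4.8 kHz > fs/2 = 2.65 kHz, folds to fs − 4.8 kHz = 0.5 kHz.
Distinct values: {0.5 kHz, 0.7 kHz, 1.2 kHz, 2 kHz}.

0.5 kHz, 0.7 kHz, 1.2 kHz, 2 kHz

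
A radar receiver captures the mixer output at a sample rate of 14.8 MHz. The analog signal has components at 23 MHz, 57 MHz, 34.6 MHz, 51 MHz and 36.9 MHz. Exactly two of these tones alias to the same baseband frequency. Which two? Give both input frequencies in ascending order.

23 MHz, 51 MHz

fs/2 = 7.4 MHz.
23 MHz mod fs = 8.2 MHz.
8.2 MHz > fs/2 = 7.4 MHz, folds to fs − 8.2 MHz = 6.6 MHz.
57 MHz mod fs = 12.6 MHz.
12.6 MHz > fs/2 = 7.4 MHz, folds to fs − 12.6 MHz = 2.2 MHz.
34.6 MHz mod fs = 5 MHz.
5 MHz ≤ fs/2 = 7.4 MHz, appears at 5 MHz.
51 MHz mod fs = 6.6 MHz.
6.6 MHz ≤ fs/2 = 7.4 MHz, appears at 6.6 MHz.
36.9 MHz mod fs = 7.3 MHz.
7.3 MHz ≤ fs/2 = 7.4 MHz, appears at 7.3 MHz.
23 MHz and 51 MHz both map to 6.6 MHz.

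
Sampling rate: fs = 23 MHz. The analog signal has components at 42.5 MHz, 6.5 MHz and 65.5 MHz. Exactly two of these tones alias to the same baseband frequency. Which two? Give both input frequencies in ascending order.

42.5 MHz, 65.5 MHz

fs/2 = 11.5 MHz.
42.5 MHz mod fs = 19.5 MHz.
19.5 MHz > fs/2 = 11.5 MHz, folds to fs − 19.5 MHz = 3.5 MHz.
6.5 MHz ≤ fs/2 = 11.5 MHz, passes unchanged.
65.5 MHz mod fs = 19.5 MHz.
19.5 MHz > fs/2 = 11.5 MHz, folds to fs − 19.5 MHz = 3.5 MHz.
42.5 MHz and 65.5 MHz both map to 3.5 MHz.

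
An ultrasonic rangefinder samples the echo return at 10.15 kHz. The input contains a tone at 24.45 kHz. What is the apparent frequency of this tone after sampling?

24.45 kHz mod fs = 4.15 kHz.
4.15 kHz ≤ fs/2 = 5.075 kHz, appears at 4.15 kHz.

4.15 kHz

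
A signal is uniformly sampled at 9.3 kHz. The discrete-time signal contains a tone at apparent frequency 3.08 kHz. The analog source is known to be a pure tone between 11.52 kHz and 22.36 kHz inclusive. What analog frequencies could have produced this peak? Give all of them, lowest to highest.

Frequencies that alias to 3.08 kHz are k·fs ± 3.08 kHz for integer k ≥ 0.
k=0: 3.08 kHz.
k=1: 6.22 kHz, 12.38 kHz.
k=2: 15.52 kHz, 21.68 kHz.
k=3: 24.82 kHz, 30.98 kHz.
Within [11.52 kHz, 22.36 kHz]: 12.38 kHz, 15.52 kHz, 21.68 kHz.

12.38 kHz, 15.52 kHz, 21.68 kHz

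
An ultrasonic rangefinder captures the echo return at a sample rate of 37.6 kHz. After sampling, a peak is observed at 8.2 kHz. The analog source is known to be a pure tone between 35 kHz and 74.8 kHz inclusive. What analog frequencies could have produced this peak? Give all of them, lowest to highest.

Frequencies that alias to 8.2 kHz are k·fs ± 8.2 kHz for integer k ≥ 0.
k=0: 8.2 kHz.
k=1: 29.4 kHz, 45.8 kHz.
k=2: 67 kHz, 83.4 kHz.
k=3: 104.6 kHz, 121 kHz.
Within [35 kHz, 74.8 kHz]: 45.8 kHz, 67 kHz.

45.8 kHz, 67 kHz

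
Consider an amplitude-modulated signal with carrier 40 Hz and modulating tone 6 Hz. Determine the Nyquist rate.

AM sidebands sit at fc ± fm = 34 Hz and 46 Hz.
Highest-frequency component: 46 Hz.
Nyquist rate = 2 × 46 Hz = 92 Hz.

92 Hz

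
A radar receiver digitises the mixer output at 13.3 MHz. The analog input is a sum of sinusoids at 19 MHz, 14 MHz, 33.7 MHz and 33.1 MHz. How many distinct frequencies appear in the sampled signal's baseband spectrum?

4

fs/2 = 6.65 MHz.
19 MHz mod fs = 5.7 MHz.
5.7 MHz ≤ fs/2 = 6.65 MHz, appears at 5.7 MHz.
14 MHz mod fs = 0.7 MHz.
0.7 MHz ≤ fs/2 = 6.65 MHz, appears at 0.7 MHz.
33.7 MHz mod fs = 7.1 MHz.
7.1 MHz > fs/2 = 6.65 MHz, folds to fs − 7.1 MHz = 6.2 MHz.
33.1 MHz mod fs = 6.5 MHz.
6.5 MHz ≤ fs/2 = 6.65 MHz, appears at 6.5 MHz.
Distinct values: {0.7 MHz, 5.7 MHz, 6.2 MHz, 6.5 MHz} → 4.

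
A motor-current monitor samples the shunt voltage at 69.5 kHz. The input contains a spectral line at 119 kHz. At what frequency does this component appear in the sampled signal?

119 kHz mod fs = 49.5 kHz.
49.5 kHz > fs/2 = 34.75 kHz, folds to fs − 49.5 kHz = 20 kHz.

20 kHz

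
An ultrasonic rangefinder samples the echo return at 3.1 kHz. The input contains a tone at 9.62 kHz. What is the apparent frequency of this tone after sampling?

0.32 kHz

9.62 kHz mod fs = 0.32 kHz.
0.32 kHz ≤ fs/2 = 1.55 kHz, appears at 0.32 kHz.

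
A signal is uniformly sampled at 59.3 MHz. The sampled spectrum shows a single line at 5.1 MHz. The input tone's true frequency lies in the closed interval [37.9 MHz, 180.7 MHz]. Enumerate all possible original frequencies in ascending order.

Frequencies that alias to 5.1 MHz are k·fs ± 5.1 MHz for integer k ≥ 0.
k=0: 5.1 MHz.
k=1: 54.2 MHz, 64.4 MHz.
k=2: 113.5 MHz, 123.7 MHz.
k=3: 172.8 MHz, 183 MHz.
k=4: 232.1 MHz, 242.3 MHz.
Within [37.9 MHz, 180.7 MHz]: 54.2 MHz, 64.4 MHz, 113.5 MHz, 123.7 MHz, 172.8 MHz.

54.2 MHz, 64.4 MHz, 113.5 MHz, 123.7 MHz, 172.8 MHz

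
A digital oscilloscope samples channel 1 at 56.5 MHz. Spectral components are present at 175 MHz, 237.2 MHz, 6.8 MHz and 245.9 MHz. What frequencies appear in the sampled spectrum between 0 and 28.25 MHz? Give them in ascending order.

5.5 MHz, 6.8 MHz, 11.2 MHz, 19.9 MHz

fs/2 = 28.25 MHz.
175 MHz mod fs = 5.5 MHz.
5.5 MHz ≤ fs/2 = 28.25 MHz, appears at 5.5 MHz.
237.2 MHz mod fs = 11.2 MHz.
11.2 MHz ≤ fs/2 = 28.25 MHz, appears at 11.2 MHz.
6.8 MHz ≤ fs/2 = 28.25 MHz, passes unchanged.
245.9 MHz mod fs = 19.9 MHz.
19.9 MHz ≤ fs/2 = 28.25 MHz, appears at 19.9 MHz.
Distinct values: {5.5 MHz, 6.8 MHz, 11.2 MHz, 19.9 MHz}.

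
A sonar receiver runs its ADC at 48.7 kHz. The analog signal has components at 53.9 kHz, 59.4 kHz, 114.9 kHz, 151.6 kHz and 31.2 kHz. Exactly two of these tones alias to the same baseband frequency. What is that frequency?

17.5 kHz

fs/2 = 24.35 kHz.
53.9 kHz mod fs = 5.2 kHz.
5.2 kHz ≤ fs/2 = 24.35 kHz, appears at 5.2 kHz.
59.4 kHz mod fs = 10.7 kHz.
10.7 kHz ≤ fs/2 = 24.35 kHz, appears at 10.7 kHz.
114.9 kHz mod fs = 17.5 kHz.
17.5 kHz ≤ fs/2 = 24.35 kHz, appears at 17.5 kHz.
151.6 kHz mod fs = 5.5 kHz.
5.5 kHz ≤ fs/2 = 24.35 kHz, appears at 5.5 kHz.
31.2 kHz > fs/2 = 24.35 kHz, folds to fs − 31.2 kHz = 17.5 kHz.
31.2 kHz and 114.9 kHz both map to 17.5 kHz.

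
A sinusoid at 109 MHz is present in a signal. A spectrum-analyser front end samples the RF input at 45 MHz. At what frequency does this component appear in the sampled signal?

19 MHz

109 MHz mod fs = 19 MHz.
19 MHz ≤ fs/2 = 22.5 MHz, appears at 19 MHz.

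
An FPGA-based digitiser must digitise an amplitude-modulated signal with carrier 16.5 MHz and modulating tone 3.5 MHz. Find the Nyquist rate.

AM sidebands sit at fc ± fm = 13 MHz and 20 MHz.
Highest-frequency component: 20 MHz.
Nyquist rate = 2 × 20 MHz = 40 MHz.

40 MHz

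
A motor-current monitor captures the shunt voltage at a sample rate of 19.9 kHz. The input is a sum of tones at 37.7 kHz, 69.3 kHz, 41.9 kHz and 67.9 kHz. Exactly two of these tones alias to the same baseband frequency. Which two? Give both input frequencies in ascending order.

fs/2 = 9.95 kHz.
37.7 kHz mod fs = 17.8 kHz.
17.8 kHz > fs/2 = 9.95 kHz, folds to fs − 17.8 kHz = 2.1 kHz.
69.3 kHz mod fs = 9.6 kHz.
9.6 kHz ≤ fs/2 = 9.95 kHz, appears at 9.6 kHz.
41.9 kHz mod fs = 2.1 kHz.
2.1 kHz ≤ fs/2 = 9.95 kHz, appears at 2.1 kHz.
67.9 kHz mod fs = 8.2 kHz.
8.2 kHz ≤ fs/2 = 9.95 kHz, appears at 8.2 kHz.
37.7 kHz and 41.9 kHz both map to 2.1 kHz.

37.7 kHz, 41.9 kHz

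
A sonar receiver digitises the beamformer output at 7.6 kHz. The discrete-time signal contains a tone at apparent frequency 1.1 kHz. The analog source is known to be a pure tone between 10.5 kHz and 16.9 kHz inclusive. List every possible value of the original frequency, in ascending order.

14.1 kHz, 16.3 kHz

Frequencies that alias to 1.1 kHz are k·fs ± 1.1 kHz for integer k ≥ 0.
k=0: 1.1 kHz.
k=1: 6.5 kHz, 8.7 kHz.
k=2: 14.1 kHz, 16.3 kHz.
k=3: 21.7 kHz, 23.9 kHz.
Within [10.5 kHz, 16.9 kHz]: 14.1 kHz, 16.3 kHz.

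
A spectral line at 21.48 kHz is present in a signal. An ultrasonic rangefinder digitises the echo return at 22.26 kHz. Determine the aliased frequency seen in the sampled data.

0.78 kHz

21.48 kHz > fs/2 = 11.13 kHz, folds to fs − 21.48 kHz = 0.78 kHz.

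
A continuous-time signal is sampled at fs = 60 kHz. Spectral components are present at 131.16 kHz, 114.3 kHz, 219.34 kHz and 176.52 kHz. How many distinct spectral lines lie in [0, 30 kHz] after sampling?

fs/2 = 30 kHz.
131.16 kHz mod fs = 11.16 kHz.
11.16 kHz ≤ fs/2 = 30 kHz, appears at 11.16 kHz.
114.3 kHz mod fs = 54.3 kHz.
54.3 kHz > fs/2 = 30 kHz, folds to fs − 54.3 kHz = 5.7 kHz.
219.34 kHz mod fs = 39.34 kHz.
39.34 kHz > fs/2 = 30 kHz, folds to fs − 39.34 kHz = 20.66 kHz.
176.52 kHz mod fs = 56.52 kHz.
56.52 kHz > fs/2 = 30 kHz, folds to fs − 56.52 kHz = 3.48 kHz.
Distinct values: {3.48 kHz, 5.7 kHz, 11.16 kHz, 20.66 kHz} → 4.

4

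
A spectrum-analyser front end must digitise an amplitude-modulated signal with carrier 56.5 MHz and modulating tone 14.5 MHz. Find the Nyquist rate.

AM sidebands sit at fc ± fm = 42 MHz and 71 MHz.
Highest-frequency component: 71 MHz.
Nyquist rate = 2 × 71 MHz = 142 MHz.

142 MHz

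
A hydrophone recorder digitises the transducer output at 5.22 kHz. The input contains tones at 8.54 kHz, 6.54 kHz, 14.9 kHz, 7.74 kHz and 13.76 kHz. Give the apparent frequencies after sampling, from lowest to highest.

fs/2 = 2.61 kHz.
8.54 kHz mod fs = 3.32 kHz.
3.32 kHz > fs/2 = 2.61 kHz, folds to fs − 3.32 kHz = 1.9 kHz.
6.54 kHz mod fs = 1.32 kHz.
1.32 kHz ≤ fs/2 = 2.61 kHz, appears at 1.32 kHz.
14.9 kHz mod fs = 4.46 kHz.
4.46 kHz > fs/2 = 2.61 kHz, folds to fs − 4.46 kHz = 0.76 kHz.
7.74 kHz mod fs = 2.52 kHz.
2.52 kHz ≤ fs/2 = 2.61 kHz, appears at 2.52 kHz.
13.76 kHz mod fs = 3.32 kHz.
3.32 kHz > fs/2 = 2.61 kHz, folds to fs − 3.32 kHz = 1.9 kHz.
Distinct values: {0.76 kHz, 1.32 kHz, 1.9 kHz, 2.52 kHz}.

0.76 kHz, 1.32 kHz, 1.9 kHz, 2.52 kHz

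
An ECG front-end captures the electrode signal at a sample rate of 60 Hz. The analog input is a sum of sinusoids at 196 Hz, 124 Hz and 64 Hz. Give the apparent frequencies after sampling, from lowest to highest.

fs/2 = 30 Hz.
196 Hz mod fs = 16 Hz.
16 Hz ≤ fs/2 = 30 Hz, appears at 16 Hz.
124 Hz mod fs = 4 Hz.
4 Hz ≤ fs/2 = 30 Hz, appears at 4 Hz.
64 Hz mod fs = 4 Hz.
4 Hz ≤ fs/2 = 30 Hz, appears at 4 Hz.
Distinct values: {4 Hz, 16 Hz}.

4 Hz, 16 Hz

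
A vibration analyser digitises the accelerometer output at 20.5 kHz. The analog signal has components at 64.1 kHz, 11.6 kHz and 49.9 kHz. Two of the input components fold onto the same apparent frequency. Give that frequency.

8.9 kHz

fs/2 = 10.25 kHz.
64.1 kHz mod fs = 2.6 kHz.
2.6 kHz ≤ fs/2 = 10.25 kHz, appears at 2.6 kHz.
11.6 kHz > fs/2 = 10.25 kHz, folds to fs − 11.6 kHz = 8.9 kHz.
49.9 kHz mod fs = 8.9 kHz.
8.9 kHz ≤ fs/2 = 10.25 kHz, appears at 8.9 kHz.
11.6 kHz and 49.9 kHz both map to 8.9 kHz.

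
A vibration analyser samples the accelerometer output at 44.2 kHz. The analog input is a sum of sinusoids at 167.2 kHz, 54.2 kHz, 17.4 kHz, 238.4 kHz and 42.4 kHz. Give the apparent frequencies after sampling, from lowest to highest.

1.8 kHz, 9.6 kHz, 10 kHz, 17.4 kHz

fs/2 = 22.1 kHz.
167.2 kHz mod fs = 34.6 kHz.
34.6 kHz > fs/2 = 22.1 kHz, folds to fs − 34.6 kHz = 9.6 kHz.
54.2 kHz mod fs = 10 kHz.
10 kHz ≤ fs/2 = 22.1 kHz, appears at 10 kHz.
17.4 kHz ≤ fs/2 = 22.1 kHz, passes unchanged.
238.4 kHz mod fs = 17.4 kHz.
17.4 kHz ≤ fs/2 = 22.1 kHz, appears at 17.4 kHz.
42.4 kHz > fs/2 = 22.1 kHz, folds to fs − 42.4 kHz = 1.8 kHz.
Distinct values: {1.8 kHz, 9.6 kHz, 10 kHz, 17.4 kHz}.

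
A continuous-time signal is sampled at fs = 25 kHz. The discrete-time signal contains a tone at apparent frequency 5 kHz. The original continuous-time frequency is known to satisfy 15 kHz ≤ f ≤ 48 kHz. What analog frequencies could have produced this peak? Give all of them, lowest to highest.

Frequencies that alias to 5 kHz are k·fs ± 5 kHz for integer k ≥ 0.
k=0: 5 kHz.
k=1: 20 kHz, 30 kHz.
k=2: 45 kHz, 55 kHz.
k=3: 70 kHz, 80 kHz.
Within [15 kHz, 48 kHz]: 20 kHz, 30 kHz, 45 kHz.

20 kHz, 30 kHz, 45 kHz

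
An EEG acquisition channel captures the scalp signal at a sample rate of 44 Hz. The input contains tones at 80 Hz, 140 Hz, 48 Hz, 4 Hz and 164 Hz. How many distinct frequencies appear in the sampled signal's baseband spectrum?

3

fs/2 = 22 Hz.
80 Hz mod fs = 36 Hz.
36 Hz > fs/2 = 22 Hz, folds to fs − 36 Hz = 8 Hz.
140 Hz mod fs = 8 Hz.
8 Hz ≤ fs/2 = 22 Hz, appears at 8 Hz.
48 Hz mod fs = 4 Hz.
4 Hz ≤ fs/2 = 22 Hz, appears at 4 Hz.
4 Hz ≤ fs/2 = 22 Hz, passes unchanged.
164 Hz mod fs = 32 Hz.
32 Hz > fs/2 = 22 Hz, folds to fs − 32 Hz = 12 Hz.
Distinct values: {4 Hz, 8 Hz, 12 Hz} → 3.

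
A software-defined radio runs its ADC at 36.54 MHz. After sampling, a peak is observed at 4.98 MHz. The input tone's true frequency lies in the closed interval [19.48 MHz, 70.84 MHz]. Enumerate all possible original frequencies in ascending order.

Frequencies that alias to 4.98 MHz are k·fs ± 4.98 MHz for integer k ≥ 0.
k=0: 4.98 MHz.
k=1: 31.56 MHz, 41.52 MHz.
k=2: 68.1 MHz, 78.06 MHz.
k=3: 104.64 MHz, 114.6 MHz.
Within [19.48 MHz, 70.84 MHz]: 31.56 MHz, 41.52 MHz, 68.1 MHz.

31.56 MHz, 41.52 MHz, 68.1 MHz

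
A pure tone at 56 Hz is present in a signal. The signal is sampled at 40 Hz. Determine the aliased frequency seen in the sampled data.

16 Hz

56 Hz mod fs = 16 Hz.
16 Hz ≤ fs/2 = 20 Hz, appears at 16 Hz.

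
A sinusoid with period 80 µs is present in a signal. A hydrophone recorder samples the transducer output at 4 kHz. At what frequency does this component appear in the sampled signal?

0.5 kHz

T = 80 µs → f = 1/T = 12.5 kHz.
12.5 kHz mod fs = 0.5 kHz.
0.5 kHz ≤ fs/2 = 2 kHz, appears at 0.5 kHz.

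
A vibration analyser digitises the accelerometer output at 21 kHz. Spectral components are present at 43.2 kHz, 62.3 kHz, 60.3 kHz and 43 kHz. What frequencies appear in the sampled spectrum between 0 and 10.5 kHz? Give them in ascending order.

fs/2 = 10.5 kHz.
43.2 kHz mod fs = 1.2 kHz.
1.2 kHz ≤ fs/2 = 10.5 kHz, appears at 1.2 kHz.
62.3 kHz mod fs = 20.3 kHz.
20.3 kHz > fs/2 = 10.5 kHz, folds to fs − 20.3 kHz = 0.7 kHz.
60.3 kHz mod fs = 18.3 kHz.
18.3 kHz > fs/2 = 10.5 kHz, folds to fs − 18.3 kHz = 2.7 kHz.
43 kHz mod fs = 1 kHz.
1 kHz ≤ fs/2 = 10.5 kHz, appears at 1 kHz.
Distinct values: {0.7 kHz, 1 kHz, 1.2 kHz, 2.7 kHz}.

0.7 kHz, 1 kHz, 1.2 kHz, 2.7 kHz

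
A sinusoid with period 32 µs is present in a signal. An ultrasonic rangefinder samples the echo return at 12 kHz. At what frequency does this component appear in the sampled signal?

4.75 kHz

T = 32 µs → f = 1/T = 31.25 kHz.
31.25 kHz mod fs = 7.25 kHz.
7.25 kHz > fs/2 = 6 kHz, folds to fs − 7.25 kHz = 4.75 kHz.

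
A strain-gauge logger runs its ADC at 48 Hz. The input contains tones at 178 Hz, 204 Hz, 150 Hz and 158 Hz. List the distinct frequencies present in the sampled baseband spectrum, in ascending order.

6 Hz, 12 Hz, 14 Hz

fs/2 = 24 Hz.
178 Hz mod fs = 34 Hz.
34 Hz > fs/2 = 24 Hz, folds to fs − 34 Hz = 14 Hz.
204 Hz mod fs = 12 Hz.
12 Hz ≤ fs/2 = 24 Hz, appears at 12 Hz.
150 Hz mod fs = 6 Hz.
6 Hz ≤ fs/2 = 24 Hz, appears at 6 Hz.
158 Hz mod fs = 14 Hz.
14 Hz ≤ fs/2 = 24 Hz, appears at 14 Hz.
Distinct values: {6 Hz, 12 Hz, 14 Hz}.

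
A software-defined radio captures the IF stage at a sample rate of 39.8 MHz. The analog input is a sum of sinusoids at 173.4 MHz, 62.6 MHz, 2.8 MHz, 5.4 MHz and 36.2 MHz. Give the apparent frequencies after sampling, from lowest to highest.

fs/2 = 19.9 MHz.
173.4 MHz mod fs = 14.2 MHz.
14.2 MHz ≤ fs/2 = 19.9 MHz, appears at 14.2 MHz.
62.6 MHz mod fs = 22.8 MHz.
22.8 MHz > fs/2 = 19.9 MHz, folds to fs − 22.8 MHz = 17 MHz.
2.8 MHz ≤ fs/2 = 19.9 MHz, passes unchanged.
5.4 MHz ≤ fs/2 = 19.9 MHz, passes unchanged.
36.2 MHz > fs/2 = 19.9 MHz, folds to fs − 36.2 MHz = 3.6 MHz.
Distinct values: {2.8 MHz, 3.6 MHz, 5.4 MHz, 14.2 MHz, 17 MHz}.

2.8 MHz, 3.6 MHz, 5.4 MHz, 14.2 MHz, 17 MHz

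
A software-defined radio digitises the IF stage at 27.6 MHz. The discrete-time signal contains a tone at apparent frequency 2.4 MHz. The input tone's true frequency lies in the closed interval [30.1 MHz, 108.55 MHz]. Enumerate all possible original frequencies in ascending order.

52.8 MHz, 57.6 MHz, 80.4 MHz, 85.2 MHz, 108 MHz

Frequencies that alias to 2.4 MHz are k·fs ± 2.4 MHz for integer k ≥ 0.
k=0: 2.4 MHz.
k=1: 25.2 MHz, 30 MHz.
k=2: 52.8 MHz, 57.6 MHz.
k=3: 80.4 MHz, 85.2 MHz.
k=4: 108 MHz, 112.8 MHz.
k=5: 135.6 MHz, 140.4 MHz.
Within [30.1 MHz, 108.55 MHz]: 52.8 MHz, 57.6 MHz, 80.4 MHz, 85.2 MHz, 108 MHz.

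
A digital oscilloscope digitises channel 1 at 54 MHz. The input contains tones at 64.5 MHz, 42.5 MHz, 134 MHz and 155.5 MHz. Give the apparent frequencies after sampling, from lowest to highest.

6.5 MHz, 10.5 MHz, 11.5 MHz, 26 MHz

fs/2 = 27 MHz.
64.5 MHz mod fs = 10.5 MHz.
10.5 MHz ≤ fs/2 = 27 MHz, appears at 10.5 MHz.
42.5 MHz > fs/2 = 27 MHz, folds to fs − 42.5 MHz = 11.5 MHz.
134 MHz mod fs = 26 MHz.
26 MHz ≤ fs/2 = 27 MHz, appears at 26 MHz.
155.5 MHz mod fs = 47.5 MHz.
47.5 MHz > fs/2 = 27 MHz, folds to fs − 47.5 MHz = 6.5 MHz.
Distinct values: {6.5 MHz, 10.5 MHz, 11.5 MHz, 26 MHz}.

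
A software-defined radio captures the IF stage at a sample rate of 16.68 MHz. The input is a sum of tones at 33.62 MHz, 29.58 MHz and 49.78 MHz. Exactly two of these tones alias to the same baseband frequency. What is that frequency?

0.26 MHz

fs/2 = 8.34 MHz.
33.62 MHz mod fs = 0.26 MHz.
0.26 MHz ≤ fs/2 = 8.34 MHz, appears at 0.26 MHz.
29.58 MHz mod fs = 12.9 MHz.
12.9 MHz > fs/2 = 8.34 MHz, folds to fs − 12.9 MHz = 3.78 MHz.
49.78 MHz mod fs = 16.42 MHz.
16.42 MHz > fs/2 = 8.34 MHz, folds to fs − 16.42 MHz = 0.26 MHz.
33.62 MHz and 49.78 MHz both map to 0.26 MHz.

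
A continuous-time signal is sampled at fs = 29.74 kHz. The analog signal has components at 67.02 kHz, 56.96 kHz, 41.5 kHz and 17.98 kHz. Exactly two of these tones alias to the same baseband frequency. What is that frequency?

fs/2 = 14.87 kHz.
67.02 kHz mod fs = 7.54 kHz.
7.54 kHz ≤ fs/2 = 14.87 kHz, appears at 7.54 kHz.
56.96 kHz mod fs = 27.22 kHz.
27.22 kHz > fs/2 = 14.87 kHz, folds to fs − 27.22 kHz = 2.52 kHz.
41.5 kHz mod fs = 11.76 kHz.
11.76 kHz ≤ fs/2 = 14.87 kHz, appears at 11.76 kHz.
17.98 kHz > fs/2 = 14.87 kHz, folds to fs − 17.98 kHz = 11.76 kHz.
17.98 kHz and 41.5 kHz both map to 11.76 kHz.

11.76 kHz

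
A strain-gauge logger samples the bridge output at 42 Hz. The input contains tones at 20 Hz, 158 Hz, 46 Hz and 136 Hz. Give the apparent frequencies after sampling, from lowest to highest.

fs/2 = 21 Hz.
20 Hz ≤ fs/2 = 21 Hz, passes unchanged.
158 Hz mod fs = 32 Hz.
32 Hz > fs/2 = 21 Hz, folds to fs − 32 Hz = 10 Hz.
46 Hz mod fs = 4 Hz.
4 Hz ≤ fs/2 = 21 Hz, appears at 4 Hz.
136 Hz mod fs = 10 Hz.
10 Hz ≤ fs/2 = 21 Hz, appears at 10 Hz.
Distinct values: {4 Hz, 10 Hz, 20 Hz}.

4 Hz, 10 Hz, 20 Hz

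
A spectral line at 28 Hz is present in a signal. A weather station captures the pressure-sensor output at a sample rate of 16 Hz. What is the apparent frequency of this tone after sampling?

4 Hz

28 Hz mod fs = 12 Hz.
12 Hz > fs/2 = 8 Hz, folds to fs − 12 Hz = 4 Hz.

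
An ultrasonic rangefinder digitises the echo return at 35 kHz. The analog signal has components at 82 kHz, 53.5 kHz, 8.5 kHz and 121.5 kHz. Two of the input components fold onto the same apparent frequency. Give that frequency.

16.5 kHz

fs/2 = 17.5 kHz.
82 kHz mod fs = 12 kHz.
12 kHz ≤ fs/2 = 17.5 kHz, appears at 12 kHz.
53.5 kHz mod fs = 18.5 kHz.
18.5 kHz > fs/2 = 17.5 kHz, folds to fs − 18.5 kHz = 16.5 kHz.
8.5 kHz ≤ fs/2 = 17.5 kHz, passes unchanged.
121.5 kHz mod fs = 16.5 kHz.
16.5 kHz ≤ fs/2 = 17.5 kHz, appears at 16.5 kHz.
53.5 kHz and 121.5 kHz both map to 16.5 kHz.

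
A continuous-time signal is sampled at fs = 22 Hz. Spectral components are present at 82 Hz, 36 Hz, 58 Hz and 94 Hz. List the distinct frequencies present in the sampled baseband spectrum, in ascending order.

6 Hz, 8 Hz

fs/2 = 11 Hz.
82 Hz mod fs = 16 Hz.
16 Hz > fs/2 = 11 Hz, folds to fs − 16 Hz = 6 Hz.
36 Hz mod fs = 14 Hz.
14 Hz > fs/2 = 11 Hz, folds to fs − 14 Hz = 8 Hz.
58 Hz mod fs = 14 Hz.
14 Hz > fs/2 = 11 Hz, folds to fs − 14 Hz = 8 Hz.
94 Hz mod fs = 6 Hz.
6 Hz ≤ fs/2 = 11 Hz, appears at 6 Hz.
Distinct values: {6 Hz, 8 Hz}.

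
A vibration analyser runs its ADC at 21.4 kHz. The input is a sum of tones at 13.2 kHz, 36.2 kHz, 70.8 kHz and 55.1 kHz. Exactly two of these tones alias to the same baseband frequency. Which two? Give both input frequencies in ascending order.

fs/2 = 10.7 kHz.
13.2 kHz > fs/2 = 10.7 kHz, folds to fs − 13.2 kHz = 8.2 kHz.
36.2 kHz mod fs = 14.8 kHz.
14.8 kHz > fs/2 = 10.7 kHz, folds to fs − 14.8 kHz = 6.6 kHz.
70.8 kHz mod fs = 6.6 kHz.
6.6 kHz ≤ fs/2 = 10.7 kHz, appears at 6.6 kHz.
55.1 kHz mod fs = 12.3 kHz.
12.3 kHz > fs/2 = 10.7 kHz, folds to fs − 12.3 kHz = 9.1 kHz.
36.2 kHz and 70.8 kHz both map to 6.6 kHz.

36.2 kHz, 70.8 kHz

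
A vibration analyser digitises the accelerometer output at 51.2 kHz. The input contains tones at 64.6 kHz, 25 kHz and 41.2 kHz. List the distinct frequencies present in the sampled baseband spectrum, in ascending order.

fs/2 = 25.6 kHz.
64.6 kHz mod fs = 13.4 kHz.
13.4 kHz ≤ fs/2 = 25.6 kHz, appears at 13.4 kHz.
25 kHz ≤ fs/2 = 25.6 kHz, passes unchanged.
41.2 kHz > fs/2 = 25.6 kHz, folds to fs − 41.2 kHz = 10 kHz.
Distinct values: {10 kHz, 13.4 kHz, 25 kHz}.

10 kHz, 13.4 kHz, 25 kHz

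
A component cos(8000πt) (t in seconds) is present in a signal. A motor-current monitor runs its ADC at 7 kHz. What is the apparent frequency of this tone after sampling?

3 kHz

ω = 8000π rad/s → f = ω/(2π) = 4000 Hz = 4 kHz.
4 kHz > fs/2 = 3.5 kHz, folds to fs − 4 kHz = 3 kHz.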